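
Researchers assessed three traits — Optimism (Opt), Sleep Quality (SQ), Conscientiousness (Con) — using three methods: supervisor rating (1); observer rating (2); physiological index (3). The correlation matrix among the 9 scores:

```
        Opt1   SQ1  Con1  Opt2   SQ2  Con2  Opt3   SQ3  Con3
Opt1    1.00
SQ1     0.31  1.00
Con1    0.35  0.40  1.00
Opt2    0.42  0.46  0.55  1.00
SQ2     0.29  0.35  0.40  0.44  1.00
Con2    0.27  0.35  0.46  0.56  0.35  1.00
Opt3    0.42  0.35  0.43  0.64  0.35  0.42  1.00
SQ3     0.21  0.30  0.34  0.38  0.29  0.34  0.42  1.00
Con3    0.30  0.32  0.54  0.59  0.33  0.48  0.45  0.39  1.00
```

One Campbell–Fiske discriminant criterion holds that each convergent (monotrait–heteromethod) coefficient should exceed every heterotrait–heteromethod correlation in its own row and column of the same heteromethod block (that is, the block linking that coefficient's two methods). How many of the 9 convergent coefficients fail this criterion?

Checking each validity diagonal entry against its comparison values:
Opt (methods 1·2): 0.42 vs {0.29, 0.46, 0.27, 0.55} → fail.
Opt (methods 1·3): 0.42 vs {0.21, 0.35, 0.30, 0.43} → fail.
Opt (methods 2·3): 0.64 vs {0.38, 0.35, 0.59, 0.42} → pass.
SQ (methods 1·2): 0.35 vs {0.46, 0.29, 0.35, 0.40} → fail.
SQ (methods 1·3): 0.30 vs {0.35, 0.21, 0.32, 0.34} → fail.
SQ (methods 2·3): 0.29 vs {0.35, 0.38, 0.33, 0.34} → fail.
Con (methods 1·2): 0.46 vs {0.55, 0.27, 0.40, 0.35} → fail.
Con (methods 1·3): 0.54 vs {0.43, 0.30, 0.34, 0.32} → pass.
Con (methods 2·3): 0.48 vs {0.42, 0.59, 0.34, 0.33} → fail.
7 of 9 fail.

7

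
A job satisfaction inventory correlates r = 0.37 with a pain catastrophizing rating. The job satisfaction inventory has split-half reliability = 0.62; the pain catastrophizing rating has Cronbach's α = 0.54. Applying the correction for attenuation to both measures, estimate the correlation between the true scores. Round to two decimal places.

r_true = r_obs / √(r_xx · r_yy) = 0.37 / √(0.62 × 0.54) = 0.37 / √0.3348 = 0.37 / 0.5786 ≈ 0.64.

0.64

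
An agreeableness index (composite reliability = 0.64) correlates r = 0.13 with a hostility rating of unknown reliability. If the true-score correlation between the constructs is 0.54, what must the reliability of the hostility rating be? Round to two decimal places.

0.09

r_true = r_obs / √(r_xx · r_yy) ⇒ 0.54 = 0.13 / √(0.64 · r_yy).
√(0.64 · r_yy) = 0.13 / 0.54 = 0.2407; 0.64 · r_yy = 0.0579; r_yy = 0.0579 / 0.64 ≈ 0.09.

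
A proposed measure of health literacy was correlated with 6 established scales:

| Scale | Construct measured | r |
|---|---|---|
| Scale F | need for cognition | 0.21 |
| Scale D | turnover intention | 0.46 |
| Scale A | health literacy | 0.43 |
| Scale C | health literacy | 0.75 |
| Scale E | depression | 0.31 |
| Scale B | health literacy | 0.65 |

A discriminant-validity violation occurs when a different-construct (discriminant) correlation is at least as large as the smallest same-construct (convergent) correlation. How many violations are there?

Convergent (same construct = health literacy): Scale A, Scale C, Scale B.
Smallest convergent = 0.43. Discriminant values: 0.21, 0.46, 0.31; count ≥ 0.43 → 1.

1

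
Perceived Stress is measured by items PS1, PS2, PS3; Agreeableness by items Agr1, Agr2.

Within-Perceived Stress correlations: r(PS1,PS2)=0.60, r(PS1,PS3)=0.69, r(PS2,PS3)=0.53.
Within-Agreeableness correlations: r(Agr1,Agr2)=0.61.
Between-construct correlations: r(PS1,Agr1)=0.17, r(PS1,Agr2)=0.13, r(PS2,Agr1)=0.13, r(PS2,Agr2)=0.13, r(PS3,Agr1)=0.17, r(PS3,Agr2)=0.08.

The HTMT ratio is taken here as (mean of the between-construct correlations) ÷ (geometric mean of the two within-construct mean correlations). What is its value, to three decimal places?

Mean heterotrait r = 0.81/6 = 0.1350.
Mean within-PS = 1.82/3 = 0.6067; mean within-Agr = 0.61/1 = 0.6100.
Geometric mean = √(0.6067 × 0.6100) = 0.6083.
HTMT = 0.1350 / 0.6083 = 0.222.

0.222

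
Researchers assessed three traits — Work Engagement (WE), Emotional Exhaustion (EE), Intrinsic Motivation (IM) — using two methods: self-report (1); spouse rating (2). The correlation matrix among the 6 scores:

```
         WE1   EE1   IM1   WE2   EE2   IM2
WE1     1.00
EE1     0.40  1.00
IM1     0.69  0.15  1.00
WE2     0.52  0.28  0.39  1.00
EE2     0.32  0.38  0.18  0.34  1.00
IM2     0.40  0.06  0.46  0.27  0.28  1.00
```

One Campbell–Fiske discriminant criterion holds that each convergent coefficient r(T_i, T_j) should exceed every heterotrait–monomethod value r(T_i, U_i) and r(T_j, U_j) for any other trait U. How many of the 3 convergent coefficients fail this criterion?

3

Checking each validity diagonal entry against its comparison values:
WE (methods 1·2): 0.52 vs {0.40, 0.34, 0.69, 0.27} → fail.
EE (methods 1·2): 0.38 vs {0.40, 0.34, 0.15, 0.28} → fail.
IM (methods 1·2): 0.46 vs {0.69, 0.27, 0.15, 0.28} → fail.
3 of 3 fail.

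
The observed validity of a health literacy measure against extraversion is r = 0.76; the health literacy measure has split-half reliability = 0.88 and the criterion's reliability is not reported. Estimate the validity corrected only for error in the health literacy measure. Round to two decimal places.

0.81

Single correction: r_c = r_obs / √r_xx = 0.76 / √0.88 = 0.76 / 0.9381 ≈ 0.81.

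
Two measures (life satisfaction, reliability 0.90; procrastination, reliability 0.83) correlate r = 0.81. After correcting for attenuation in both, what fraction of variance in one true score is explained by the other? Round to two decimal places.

0.88

Disattenuated r = 0.81 / √(0.90 × 0.83) = 0.81 / 0.8643 = 0.9372.
Shared true-score variance = 0.9372² = 0.8783 ≈ 0.88.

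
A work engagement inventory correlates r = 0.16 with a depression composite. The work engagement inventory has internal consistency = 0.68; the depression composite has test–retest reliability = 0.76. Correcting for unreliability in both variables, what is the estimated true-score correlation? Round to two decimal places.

0.22

r_true = r_obs / √(r_xx · r_yy) = 0.16 / √(0.68 × 0.76) = 0.16 / √0.5168 = 0.16 / 0.7189 ≈ 0.22.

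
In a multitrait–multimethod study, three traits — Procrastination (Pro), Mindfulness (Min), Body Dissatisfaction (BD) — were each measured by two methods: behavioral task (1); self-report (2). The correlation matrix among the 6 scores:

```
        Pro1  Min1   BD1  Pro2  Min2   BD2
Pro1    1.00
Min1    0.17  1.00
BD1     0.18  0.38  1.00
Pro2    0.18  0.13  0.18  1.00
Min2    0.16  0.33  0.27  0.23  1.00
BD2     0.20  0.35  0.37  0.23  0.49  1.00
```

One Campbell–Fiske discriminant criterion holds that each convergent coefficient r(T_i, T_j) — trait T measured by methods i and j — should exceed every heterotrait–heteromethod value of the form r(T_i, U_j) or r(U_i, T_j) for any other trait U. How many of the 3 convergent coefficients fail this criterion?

Convergent coefficients and their comparison sets:
Pro (methods 1·2): 0.18 vs {0.16, 0.13, 0.20, 0.18} → fail.
Min (methods 1·2): 0.33 vs {0.13, 0.16, 0.35, 0.27} → fail.
BD (methods 1·2): 0.37 vs {0.18, 0.20, 0.27, 0.35} → pass.
2 of 3 fail.

2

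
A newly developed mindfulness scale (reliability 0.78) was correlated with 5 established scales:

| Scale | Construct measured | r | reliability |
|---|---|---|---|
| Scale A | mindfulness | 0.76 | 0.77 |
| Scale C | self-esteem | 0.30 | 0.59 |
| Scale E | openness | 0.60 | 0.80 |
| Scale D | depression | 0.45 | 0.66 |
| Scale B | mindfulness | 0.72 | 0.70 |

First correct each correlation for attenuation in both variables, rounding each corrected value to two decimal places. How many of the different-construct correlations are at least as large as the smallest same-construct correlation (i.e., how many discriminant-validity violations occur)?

Disattenuated r (r / √(r_scale · r_new)):
  Scale A (conv): 0.76 / √(0.77·0.78) = 0.98
  Scale C (disc): 0.30 / √(0.59·0.78) = 0.44
  Scale E (disc): 0.60 / √(0.80·0.78) = 0.76
  Scale D (disc): 0.45 / √(0.66·0.78) = 0.63
  Scale B (conv): 0.72 / √(0.70·0.78) = 0.97
Smallest convergent = 0.97. Discriminant values: 0.44, 0.76, 0.63; count ≥ 0.97 → 0.

0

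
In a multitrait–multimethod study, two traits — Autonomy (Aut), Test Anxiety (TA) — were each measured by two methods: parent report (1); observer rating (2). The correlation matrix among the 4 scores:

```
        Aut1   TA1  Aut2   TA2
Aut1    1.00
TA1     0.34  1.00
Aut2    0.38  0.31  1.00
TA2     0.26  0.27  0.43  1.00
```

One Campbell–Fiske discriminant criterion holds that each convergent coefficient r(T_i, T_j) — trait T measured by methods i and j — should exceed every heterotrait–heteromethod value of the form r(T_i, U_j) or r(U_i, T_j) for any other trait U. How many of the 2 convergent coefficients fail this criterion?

Convergent coefficients and their comparison sets:
Aut (methods 1·2): 0.38 vs {0.26, 0.31} → pass.
TA (methods 1·2): 0.27 vs {0.31, 0.26} → fail.
1 of 2 fail.

1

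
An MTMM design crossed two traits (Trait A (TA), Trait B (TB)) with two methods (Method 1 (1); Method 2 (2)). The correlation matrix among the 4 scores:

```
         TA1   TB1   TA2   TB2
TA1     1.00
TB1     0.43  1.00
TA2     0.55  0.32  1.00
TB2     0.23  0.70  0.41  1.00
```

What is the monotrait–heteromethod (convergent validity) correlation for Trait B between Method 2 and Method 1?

Same trait (TB), different methods: r(TB2, TB1) = 0.70.

0.70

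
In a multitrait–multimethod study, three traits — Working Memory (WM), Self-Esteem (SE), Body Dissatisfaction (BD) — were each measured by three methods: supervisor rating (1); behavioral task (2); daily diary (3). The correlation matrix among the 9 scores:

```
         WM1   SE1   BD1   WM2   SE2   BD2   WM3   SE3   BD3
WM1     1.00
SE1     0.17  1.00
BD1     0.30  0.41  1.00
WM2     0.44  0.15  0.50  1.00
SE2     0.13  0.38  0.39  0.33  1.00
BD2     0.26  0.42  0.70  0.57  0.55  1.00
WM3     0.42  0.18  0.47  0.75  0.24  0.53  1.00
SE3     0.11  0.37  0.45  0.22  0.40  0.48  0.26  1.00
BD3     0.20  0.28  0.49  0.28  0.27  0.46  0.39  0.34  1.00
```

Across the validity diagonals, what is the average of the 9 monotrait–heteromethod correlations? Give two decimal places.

0.49

Convergent values: 0.44, 0.42, 0.75, 0.38, 0.37, 0.40, 0.70, 0.49, 0.46; mean = 4.41/9 = 0.49.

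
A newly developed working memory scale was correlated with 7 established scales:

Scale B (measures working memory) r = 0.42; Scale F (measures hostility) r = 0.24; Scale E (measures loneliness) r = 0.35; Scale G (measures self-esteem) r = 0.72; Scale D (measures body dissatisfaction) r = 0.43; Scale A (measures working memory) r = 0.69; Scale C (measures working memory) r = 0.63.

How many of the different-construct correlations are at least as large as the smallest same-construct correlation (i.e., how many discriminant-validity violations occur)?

Convergent (same construct = working memory): Scale B, Scale A, Scale C.
Smallest convergent = 0.42. Discriminant values: 0.24, 0.35, 0.72, 0.43; count ≥ 0.42 → 2.

2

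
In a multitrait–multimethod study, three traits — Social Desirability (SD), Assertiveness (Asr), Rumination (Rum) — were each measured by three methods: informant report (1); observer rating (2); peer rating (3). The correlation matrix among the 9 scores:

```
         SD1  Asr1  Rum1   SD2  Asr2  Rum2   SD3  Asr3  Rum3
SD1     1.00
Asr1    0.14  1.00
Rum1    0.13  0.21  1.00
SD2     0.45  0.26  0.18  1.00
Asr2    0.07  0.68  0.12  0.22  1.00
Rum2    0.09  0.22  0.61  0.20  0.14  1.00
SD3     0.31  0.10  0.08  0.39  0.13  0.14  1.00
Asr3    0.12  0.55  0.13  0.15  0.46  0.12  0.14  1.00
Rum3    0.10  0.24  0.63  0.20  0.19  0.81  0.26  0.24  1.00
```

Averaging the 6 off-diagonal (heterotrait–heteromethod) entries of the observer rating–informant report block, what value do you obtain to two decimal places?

0.16

HTHM values (method 2 × method 1): 0.26, 0.18, 0.07, 0.12, 0.09, 0.22; mean = 0.94/6 = 0.16.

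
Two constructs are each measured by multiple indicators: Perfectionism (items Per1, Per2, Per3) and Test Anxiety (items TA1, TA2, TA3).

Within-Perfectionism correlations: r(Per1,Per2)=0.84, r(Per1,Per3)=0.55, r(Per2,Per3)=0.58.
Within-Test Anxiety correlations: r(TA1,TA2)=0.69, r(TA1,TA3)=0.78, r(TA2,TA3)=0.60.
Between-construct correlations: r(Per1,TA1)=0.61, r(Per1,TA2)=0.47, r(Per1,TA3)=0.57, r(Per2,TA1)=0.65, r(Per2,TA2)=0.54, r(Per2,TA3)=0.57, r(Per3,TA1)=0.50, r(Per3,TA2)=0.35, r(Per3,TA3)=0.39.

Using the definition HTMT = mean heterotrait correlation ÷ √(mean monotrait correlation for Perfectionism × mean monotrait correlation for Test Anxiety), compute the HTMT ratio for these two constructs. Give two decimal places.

Between-construct mean = 4.65/9 = 0.5167.
Mean within-Per = 1.97/3 = 0.6567; mean within-TA = 2.07/3 = 0.6900.
Geometric mean = √(0.6567 × 0.6900) = 0.6731.
HTMT = 0.5167 / 0.6731 = 0.77.

0.77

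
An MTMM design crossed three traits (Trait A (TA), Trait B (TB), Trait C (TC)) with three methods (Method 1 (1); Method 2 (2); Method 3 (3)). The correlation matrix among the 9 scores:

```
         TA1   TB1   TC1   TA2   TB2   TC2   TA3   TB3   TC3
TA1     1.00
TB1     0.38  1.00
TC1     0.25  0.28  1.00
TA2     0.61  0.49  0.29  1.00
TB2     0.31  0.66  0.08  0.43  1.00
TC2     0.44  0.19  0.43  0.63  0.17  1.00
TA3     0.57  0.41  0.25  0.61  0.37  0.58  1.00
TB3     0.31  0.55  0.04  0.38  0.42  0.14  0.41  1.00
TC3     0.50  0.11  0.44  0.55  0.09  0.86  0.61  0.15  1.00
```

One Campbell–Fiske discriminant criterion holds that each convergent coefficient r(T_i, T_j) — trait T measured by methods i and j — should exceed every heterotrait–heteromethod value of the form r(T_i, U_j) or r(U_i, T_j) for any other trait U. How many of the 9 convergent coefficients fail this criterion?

Each convergent coefficient versus the relevant comparison correlations:
TA (methods 1·2): 0.61 vs {0.31, 0.49, 0.44, 0.29} → pass.
TA (methods 1·3): 0.57 vs {0.31, 0.41, 0.50, 0.25} → pass.
TA (methods 2·3): 0.61 vs {0.38, 0.37, 0.55, 0.58} → pass.
TB (methods 1·2): 0.66 vs {0.49, 0.31, 0.19, 0.08} → pass.
TB (methods 1·3): 0.55 vs {0.41, 0.31, 0.11, 0.04} → pass.
TB (methods 2·3): 0.42 vs {0.37, 0.38, 0.09, 0.14} → pass.
TC (methods 1·2): 0.43 vs {0.29, 0.44, 0.08, 0.19} → fail.
TC (methods 1·3): 0.44 vs {0.25, 0.50, 0.04, 0.11} → fail.
TC (methods 2·3): 0.86 vs {0.58, 0.55, 0.14, 0.09} → pass.
2 of 9 fail.

2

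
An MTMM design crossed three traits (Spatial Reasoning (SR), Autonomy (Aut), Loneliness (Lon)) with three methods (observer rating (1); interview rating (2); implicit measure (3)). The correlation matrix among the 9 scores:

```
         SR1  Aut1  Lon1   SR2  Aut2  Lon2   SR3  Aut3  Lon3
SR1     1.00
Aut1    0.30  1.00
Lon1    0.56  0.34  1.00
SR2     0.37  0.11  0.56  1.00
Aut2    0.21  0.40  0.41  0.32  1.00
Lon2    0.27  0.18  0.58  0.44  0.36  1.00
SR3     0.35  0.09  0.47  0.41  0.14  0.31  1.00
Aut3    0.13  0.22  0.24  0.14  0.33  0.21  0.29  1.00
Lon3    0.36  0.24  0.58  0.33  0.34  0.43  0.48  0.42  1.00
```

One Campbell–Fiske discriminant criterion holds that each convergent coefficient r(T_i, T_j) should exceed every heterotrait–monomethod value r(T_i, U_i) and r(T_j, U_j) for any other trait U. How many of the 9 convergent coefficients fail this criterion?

Checking each validity diagonal entry against its comparison values:
SR (methods 1·2): 0.37 vs {0.30, 0.32, 0.56, 0.44} → fail.
SR (methods 1·3): 0.35 vs {0.30, 0.29, 0.56, 0.48} → fail.
SR (methods 2·3): 0.41 vs {0.32, 0.29, 0.44, 0.48} → fail.
Aut (methods 1·2): 0.40 vs {0.30, 0.32, 0.34, 0.36} → pass.
Aut (methods 1·3): 0.22 vs {0.30, 0.29, 0.34, 0.42} → fail.
Aut (methods 2·3): 0.33 vs {0.32, 0.29, 0.36, 0.42} → fail.
Lon (methods 1·2): 0.58 vs {0.56, 0.44, 0.34, 0.36} → pass.
Lon (methods 1·3): 0.58 vs {0.56, 0.48, 0.34, 0.42} → pass.
Lon (methods 2·3): 0.43 vs {0.44, 0.48, 0.36, 0.42} → fail.
6 of 9 fail.

6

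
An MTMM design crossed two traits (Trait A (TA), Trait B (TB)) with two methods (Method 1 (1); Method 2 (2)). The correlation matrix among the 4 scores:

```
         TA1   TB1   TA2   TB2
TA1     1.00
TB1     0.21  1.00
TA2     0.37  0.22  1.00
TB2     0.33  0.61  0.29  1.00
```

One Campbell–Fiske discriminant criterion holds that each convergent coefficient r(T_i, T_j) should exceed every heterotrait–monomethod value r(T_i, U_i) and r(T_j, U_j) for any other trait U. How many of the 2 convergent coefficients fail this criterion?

Checking each validity diagonal entry against its comparison values:
TA (methods 1·2): 0.37 vs {0.21, 0.29} → pass.
TB (methods 1·2): 0.61 vs {0.21, 0.29} → pass.
0 of 2 fail.

0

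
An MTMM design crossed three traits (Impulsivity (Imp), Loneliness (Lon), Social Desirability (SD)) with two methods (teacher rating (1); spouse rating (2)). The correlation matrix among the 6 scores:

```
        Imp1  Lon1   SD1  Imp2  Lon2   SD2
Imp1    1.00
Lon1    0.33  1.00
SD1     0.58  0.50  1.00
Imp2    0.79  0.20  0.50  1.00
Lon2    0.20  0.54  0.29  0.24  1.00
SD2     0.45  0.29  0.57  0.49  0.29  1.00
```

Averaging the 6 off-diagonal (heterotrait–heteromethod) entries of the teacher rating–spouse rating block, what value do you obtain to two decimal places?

HTHM values (method 1 × method 2): 0.20, 0.45, 0.20, 0.29, 0.50, 0.29; mean = 1.93/6 = 0.32.

0.32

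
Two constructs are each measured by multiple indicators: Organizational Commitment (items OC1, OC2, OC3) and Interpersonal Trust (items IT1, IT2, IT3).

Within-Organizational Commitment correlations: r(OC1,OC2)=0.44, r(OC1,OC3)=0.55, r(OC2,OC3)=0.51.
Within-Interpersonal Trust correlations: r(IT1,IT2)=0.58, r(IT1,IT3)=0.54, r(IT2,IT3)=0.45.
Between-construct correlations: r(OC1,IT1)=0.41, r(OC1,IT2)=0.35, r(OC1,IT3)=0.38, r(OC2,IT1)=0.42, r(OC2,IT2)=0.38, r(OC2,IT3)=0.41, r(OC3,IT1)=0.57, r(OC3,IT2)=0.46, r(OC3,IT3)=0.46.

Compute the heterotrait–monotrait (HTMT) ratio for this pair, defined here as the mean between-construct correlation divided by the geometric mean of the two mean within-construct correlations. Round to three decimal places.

0.834

Between-construct mean = 3.84/9 = 0.4267.
Mean within-OC = 1.50/3 = 0.5000; mean within-IT = 1.57/3 = 0.5233.
Geometric mean = √(0.5000 × 0.5233) = 0.5115.
HTMT = 0.4267 / 0.5115 = 0.834.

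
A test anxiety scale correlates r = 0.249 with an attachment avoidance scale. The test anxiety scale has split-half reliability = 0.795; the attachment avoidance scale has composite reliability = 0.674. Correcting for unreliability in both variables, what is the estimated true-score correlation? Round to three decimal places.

0.340

r_true = r_obs / √(r_xx · r_yy) = 0.249 / √(0.795 × 0.674) = 0.249 / √0.535830 = 0.249 / 0.7320 ≈ 0.340.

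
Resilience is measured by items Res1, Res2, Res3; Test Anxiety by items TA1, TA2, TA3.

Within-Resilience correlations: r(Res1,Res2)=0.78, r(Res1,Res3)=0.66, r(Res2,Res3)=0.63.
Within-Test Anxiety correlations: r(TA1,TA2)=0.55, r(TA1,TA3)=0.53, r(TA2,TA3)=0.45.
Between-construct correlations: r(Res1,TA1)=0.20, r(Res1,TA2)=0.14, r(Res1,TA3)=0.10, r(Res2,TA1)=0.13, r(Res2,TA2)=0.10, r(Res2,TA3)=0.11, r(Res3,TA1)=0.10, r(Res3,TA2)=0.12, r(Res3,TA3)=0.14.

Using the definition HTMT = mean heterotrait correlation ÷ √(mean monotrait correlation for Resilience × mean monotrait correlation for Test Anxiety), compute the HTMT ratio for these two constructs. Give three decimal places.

Mean heterotrait r = 1.14/9 = 0.1267.
Mean within-Res = 2.07/3 = 0.6900; mean within-TA = 1.53/3 = 0.5100.
Geometric mean = √(0.6900 × 0.5100) = 0.5932.
HTMT = 0.1267 / 0.5932 = 0.214.

0.214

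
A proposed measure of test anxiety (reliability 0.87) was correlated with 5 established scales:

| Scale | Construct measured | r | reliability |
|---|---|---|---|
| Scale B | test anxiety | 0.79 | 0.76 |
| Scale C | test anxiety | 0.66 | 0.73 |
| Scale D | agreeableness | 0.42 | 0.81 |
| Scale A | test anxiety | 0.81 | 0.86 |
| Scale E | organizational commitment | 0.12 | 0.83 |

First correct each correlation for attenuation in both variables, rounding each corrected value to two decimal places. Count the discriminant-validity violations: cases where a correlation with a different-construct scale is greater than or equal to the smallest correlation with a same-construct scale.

0

Disattenuated r (r / √(r_scale · r_new)):
  Scale B (conv): 0.79 / √(0.76·0.87) = 0.97
  Scale C (conv): 0.66 / √(0.73·0.87) = 0.83
  Scale D (disc): 0.42 / √(0.81·0.87) = 0.50
  Scale A (conv): 0.81 / √(0.86·0.87) = 0.94
  Scale E (disc): 0.12 / √(0.83·0.87) = 0.14
Smallest convergent = 0.83. Discriminant values: 0.50, 0.14; count ≥ 0.83 → 0.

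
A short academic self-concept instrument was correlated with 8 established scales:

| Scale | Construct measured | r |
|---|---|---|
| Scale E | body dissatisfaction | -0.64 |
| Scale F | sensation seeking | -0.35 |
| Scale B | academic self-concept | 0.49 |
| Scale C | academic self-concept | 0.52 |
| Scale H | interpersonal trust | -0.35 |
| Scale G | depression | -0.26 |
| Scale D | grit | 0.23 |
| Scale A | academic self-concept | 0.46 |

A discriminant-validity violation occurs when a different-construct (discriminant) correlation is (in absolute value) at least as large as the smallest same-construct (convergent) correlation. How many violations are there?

1

Convergent (same construct = academic self-concept): Scale B, Scale C, Scale A.
Smallest convergent = 0.46. Discriminant |r|: 0.64, 0.35, 0.35, 0.26, 0.23; count ≥ 0.46 → 1.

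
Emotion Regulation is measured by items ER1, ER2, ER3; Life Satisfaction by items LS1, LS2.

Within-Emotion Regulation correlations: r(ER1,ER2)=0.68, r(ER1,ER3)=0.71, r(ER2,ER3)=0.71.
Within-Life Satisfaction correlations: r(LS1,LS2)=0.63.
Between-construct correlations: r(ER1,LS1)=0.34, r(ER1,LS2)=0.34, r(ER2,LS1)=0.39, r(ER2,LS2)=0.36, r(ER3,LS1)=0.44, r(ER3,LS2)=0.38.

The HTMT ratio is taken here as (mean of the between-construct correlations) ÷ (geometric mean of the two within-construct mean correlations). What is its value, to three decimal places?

Between-construct mean = 2.25/6 = 0.3750.
Mean within-ER = 2.10/3 = 0.7000; mean within-LS = 0.63/1 = 0.6300.
Geometric mean = √(0.7000 × 0.6300) = 0.6641.
HTMT = 0.3750 / 0.6641 = 0.565.

0.565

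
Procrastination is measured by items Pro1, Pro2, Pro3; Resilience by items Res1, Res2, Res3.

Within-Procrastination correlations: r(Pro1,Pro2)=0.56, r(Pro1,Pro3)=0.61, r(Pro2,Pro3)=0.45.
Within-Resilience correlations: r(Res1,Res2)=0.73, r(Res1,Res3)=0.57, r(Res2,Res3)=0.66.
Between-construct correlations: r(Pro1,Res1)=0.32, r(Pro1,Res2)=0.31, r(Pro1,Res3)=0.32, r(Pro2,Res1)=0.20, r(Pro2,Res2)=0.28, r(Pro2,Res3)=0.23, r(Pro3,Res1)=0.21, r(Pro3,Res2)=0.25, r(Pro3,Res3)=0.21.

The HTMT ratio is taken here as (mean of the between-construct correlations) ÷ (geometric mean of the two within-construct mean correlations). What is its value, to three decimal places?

Mean heterotrait r = 2.33/9 = 0.2589.
Mean within-Pro = 1.62/3 = 0.5400; mean within-Res = 1.96/3 = 0.6533.
Geometric mean = √(0.5400 × 0.6533) = 0.5940.
HTMT = 0.2589 / 0.5940 = 0.436.

0.436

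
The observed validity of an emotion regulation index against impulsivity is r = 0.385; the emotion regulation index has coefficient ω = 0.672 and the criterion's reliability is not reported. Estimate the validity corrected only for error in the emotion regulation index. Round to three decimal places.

Single correction: r_c = r_obs / √r_xx = 0.385 / √0.672 = 0.385 / 0.8198 ≈ 0.470.

0.470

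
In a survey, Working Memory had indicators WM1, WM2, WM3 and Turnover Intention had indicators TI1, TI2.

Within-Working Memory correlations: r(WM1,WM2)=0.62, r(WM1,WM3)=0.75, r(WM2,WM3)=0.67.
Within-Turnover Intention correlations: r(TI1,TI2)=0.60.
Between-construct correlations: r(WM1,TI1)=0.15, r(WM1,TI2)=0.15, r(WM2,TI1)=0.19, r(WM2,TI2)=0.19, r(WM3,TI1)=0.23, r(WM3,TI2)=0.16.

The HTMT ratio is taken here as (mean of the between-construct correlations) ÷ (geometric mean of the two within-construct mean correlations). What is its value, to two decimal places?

Between-construct mean = 1.07/6 = 0.1783.
Mean within-WM = 2.04/3 = 0.6800; mean within-TI = 0.60/1 = 0.6000.
Geometric mean = √(0.6800 × 0.6000) = 0.6387.
HTMT = 0.1783 / 0.6387 = 0.28.

0.28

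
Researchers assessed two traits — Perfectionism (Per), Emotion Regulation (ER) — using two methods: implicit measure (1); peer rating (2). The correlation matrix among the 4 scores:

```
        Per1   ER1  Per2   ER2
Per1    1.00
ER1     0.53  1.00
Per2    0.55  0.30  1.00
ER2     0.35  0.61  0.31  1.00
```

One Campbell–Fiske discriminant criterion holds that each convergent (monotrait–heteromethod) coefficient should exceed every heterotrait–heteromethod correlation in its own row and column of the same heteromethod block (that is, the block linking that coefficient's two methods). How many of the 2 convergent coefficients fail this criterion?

Checking each validity diagonal entry against its comparison values:
Per (methods 1·2): 0.55 vs {0.35, 0.30} → pass.
ER (methods 1·2): 0.61 vs {0.30, 0.35} → pass.
0 of 2 fail.

0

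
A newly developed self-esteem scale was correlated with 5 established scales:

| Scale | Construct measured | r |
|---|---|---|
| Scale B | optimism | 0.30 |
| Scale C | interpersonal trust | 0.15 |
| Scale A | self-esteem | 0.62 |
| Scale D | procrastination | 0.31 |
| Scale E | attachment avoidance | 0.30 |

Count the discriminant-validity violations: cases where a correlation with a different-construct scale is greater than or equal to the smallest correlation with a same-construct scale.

0

Convergent (same construct = self-esteem): Scale A.
Smallest convergent = 0.62. Discriminant values: 0.30, 0.15, 0.31, 0.30; count ≥ 0.62 → 0.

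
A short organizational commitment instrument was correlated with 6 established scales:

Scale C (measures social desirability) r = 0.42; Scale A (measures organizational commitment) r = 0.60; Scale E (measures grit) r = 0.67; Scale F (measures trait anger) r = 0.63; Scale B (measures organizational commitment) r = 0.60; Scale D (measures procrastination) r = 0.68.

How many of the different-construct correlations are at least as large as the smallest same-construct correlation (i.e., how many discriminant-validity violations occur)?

Convergent (same construct = organizational commitment): Scale A, Scale B.
Smallest convergent = 0.60. Discriminant values: 0.42, 0.67, 0.63, 0.68; count ≥ 0.60 → 3.

3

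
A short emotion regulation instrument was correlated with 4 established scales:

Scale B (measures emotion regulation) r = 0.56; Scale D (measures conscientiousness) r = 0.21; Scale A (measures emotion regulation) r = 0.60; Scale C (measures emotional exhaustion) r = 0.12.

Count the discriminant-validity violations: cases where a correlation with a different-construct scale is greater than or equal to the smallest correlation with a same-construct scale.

Convergent (same construct = emotion regulation): Scale B, Scale A.
Smallest convergent = 0.56. Discriminant values: 0.21, 0.12; count ≥ 0.56 → 0.

0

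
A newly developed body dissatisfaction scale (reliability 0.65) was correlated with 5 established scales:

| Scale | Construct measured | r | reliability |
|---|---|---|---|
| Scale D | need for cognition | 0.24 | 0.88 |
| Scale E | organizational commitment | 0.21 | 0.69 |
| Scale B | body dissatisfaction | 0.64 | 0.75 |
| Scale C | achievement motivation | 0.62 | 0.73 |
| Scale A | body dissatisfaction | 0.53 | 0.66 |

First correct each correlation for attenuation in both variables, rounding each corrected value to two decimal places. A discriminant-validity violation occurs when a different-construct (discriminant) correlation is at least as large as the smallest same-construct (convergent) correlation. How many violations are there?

Disattenuated r (r / √(r_scale · r_new)):
  Scale D (disc): 0.24 / √(0.88·0.65) = 0.32
  Scale E (disc): 0.21 / √(0.69·0.65) = 0.31
  Scale B (conv): 0.64 / √(0.75·0.65) = 0.92
  Scale C (disc): 0.62 / √(0.73·0.65) = 0.90
  Scale A (conv): 0.53 / √(0.66·0.65) = 0.81
Smallest convergent = 0.81. Discriminant values: 0.32, 0.31, 0.90; count ≥ 0.81 → 1.

1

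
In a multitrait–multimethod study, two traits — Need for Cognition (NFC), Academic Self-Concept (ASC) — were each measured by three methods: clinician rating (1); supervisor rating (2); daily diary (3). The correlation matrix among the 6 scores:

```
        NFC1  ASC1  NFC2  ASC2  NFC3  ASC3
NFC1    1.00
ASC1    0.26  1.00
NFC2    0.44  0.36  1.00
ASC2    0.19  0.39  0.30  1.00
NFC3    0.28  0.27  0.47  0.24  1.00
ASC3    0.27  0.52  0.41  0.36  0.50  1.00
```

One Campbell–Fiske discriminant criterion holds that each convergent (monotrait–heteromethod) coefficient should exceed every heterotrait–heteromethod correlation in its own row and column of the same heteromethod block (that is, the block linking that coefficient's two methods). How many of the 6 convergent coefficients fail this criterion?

Checking each validity diagonal entry against its comparison values:
NFC (methods 1·2): 0.44 vs {0.19, 0.36} → pass.
NFC (methods 1·3): 0.28 vs {0.27, 0.27} → pass.
NFC (methods 2·3): 0.47 vs {0.41, 0.24} → pass.
ASC (methods 1·2): 0.39 vs {0.36, 0.19} → pass.
ASC (methods 1·3): 0.52 vs {0.27, 0.27} → pass.
ASC (methods 2·3): 0.36 vs {0.24, 0.41} → fail.
1 of 6 fail.

1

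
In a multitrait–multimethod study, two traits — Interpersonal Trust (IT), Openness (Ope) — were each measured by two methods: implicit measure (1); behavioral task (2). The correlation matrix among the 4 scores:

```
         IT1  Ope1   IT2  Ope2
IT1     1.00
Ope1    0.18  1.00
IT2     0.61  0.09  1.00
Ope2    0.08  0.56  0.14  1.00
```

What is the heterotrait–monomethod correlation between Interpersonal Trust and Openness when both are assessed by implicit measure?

Different traits, same method: r(IT1, Ope1) = 0.18.

0.18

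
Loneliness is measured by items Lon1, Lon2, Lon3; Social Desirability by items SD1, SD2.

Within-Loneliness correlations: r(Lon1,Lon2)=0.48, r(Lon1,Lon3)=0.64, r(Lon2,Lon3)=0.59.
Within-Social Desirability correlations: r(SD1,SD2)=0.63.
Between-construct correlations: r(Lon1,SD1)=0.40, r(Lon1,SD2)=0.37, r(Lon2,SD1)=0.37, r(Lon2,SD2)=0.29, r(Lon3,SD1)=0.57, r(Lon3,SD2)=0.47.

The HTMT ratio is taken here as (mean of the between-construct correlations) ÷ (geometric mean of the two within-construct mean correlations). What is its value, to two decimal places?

0.69

Mean between = 2.47/6 = 0.4117.
Mean within-Lon = 1.71/3 = 0.5700; mean within-SD = 0.63/1 = 0.6300.
Geometric mean = √(0.5700 × 0.6300) = 0.5992.
HTMT = 0.4117 / 0.5992 = 0.69.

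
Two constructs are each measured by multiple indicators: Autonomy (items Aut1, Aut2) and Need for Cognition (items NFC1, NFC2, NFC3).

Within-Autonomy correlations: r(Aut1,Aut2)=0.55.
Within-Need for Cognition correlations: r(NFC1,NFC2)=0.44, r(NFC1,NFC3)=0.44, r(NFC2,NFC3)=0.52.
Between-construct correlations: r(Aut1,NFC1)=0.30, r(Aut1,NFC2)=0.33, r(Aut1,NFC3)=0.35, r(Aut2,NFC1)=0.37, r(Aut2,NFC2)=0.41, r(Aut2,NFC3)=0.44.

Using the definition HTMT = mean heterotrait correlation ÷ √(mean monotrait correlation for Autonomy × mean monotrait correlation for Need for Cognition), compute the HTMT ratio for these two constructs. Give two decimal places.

0.72

Mean between = 2.20/6 = 0.3667.
Mean within-Aut = 0.55/1 = 0.5500; mean within-NFC = 1.40/3 = 0.4667.
Geometric mean = √(0.5500 × 0.4667) = 0.5066.
HTMT = 0.3667 / 0.5066 = 0.72.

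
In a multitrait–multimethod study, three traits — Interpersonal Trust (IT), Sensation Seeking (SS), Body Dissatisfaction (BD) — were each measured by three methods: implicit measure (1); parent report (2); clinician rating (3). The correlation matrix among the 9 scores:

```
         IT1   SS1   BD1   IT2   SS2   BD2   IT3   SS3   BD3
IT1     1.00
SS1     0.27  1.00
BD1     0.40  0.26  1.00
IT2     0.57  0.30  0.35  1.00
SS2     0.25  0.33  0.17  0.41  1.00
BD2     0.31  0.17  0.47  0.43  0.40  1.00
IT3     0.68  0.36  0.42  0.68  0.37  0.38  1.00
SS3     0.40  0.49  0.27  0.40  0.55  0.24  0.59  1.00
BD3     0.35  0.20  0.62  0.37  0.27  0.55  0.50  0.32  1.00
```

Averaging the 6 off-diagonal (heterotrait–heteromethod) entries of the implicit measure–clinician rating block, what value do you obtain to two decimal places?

HTHM values (method 1 × method 3): 0.40, 0.35, 0.36, 0.20, 0.42, 0.27; mean = 2.00/6 = 0.33.

0.33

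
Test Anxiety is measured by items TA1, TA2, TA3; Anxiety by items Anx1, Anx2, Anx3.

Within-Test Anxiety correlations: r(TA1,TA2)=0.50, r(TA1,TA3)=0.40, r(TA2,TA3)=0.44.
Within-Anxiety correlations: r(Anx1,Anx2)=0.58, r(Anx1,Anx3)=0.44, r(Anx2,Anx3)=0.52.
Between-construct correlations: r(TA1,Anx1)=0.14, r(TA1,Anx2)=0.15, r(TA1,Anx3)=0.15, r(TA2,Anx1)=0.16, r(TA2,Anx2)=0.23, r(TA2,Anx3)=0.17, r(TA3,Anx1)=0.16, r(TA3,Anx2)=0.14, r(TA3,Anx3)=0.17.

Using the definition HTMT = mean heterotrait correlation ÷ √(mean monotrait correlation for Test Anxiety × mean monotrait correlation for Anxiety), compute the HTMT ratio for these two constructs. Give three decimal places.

0.341

Mean heterotrait r = 1.47/9 = 0.1633.
Mean within-TA = 1.34/3 = 0.4467; mean within-Anx = 1.54/3 = 0.5133.
Geometric mean = √(0.4467 × 0.5133) = 0.4788.
HTMT = 0.1633 / 0.4788 = 0.341.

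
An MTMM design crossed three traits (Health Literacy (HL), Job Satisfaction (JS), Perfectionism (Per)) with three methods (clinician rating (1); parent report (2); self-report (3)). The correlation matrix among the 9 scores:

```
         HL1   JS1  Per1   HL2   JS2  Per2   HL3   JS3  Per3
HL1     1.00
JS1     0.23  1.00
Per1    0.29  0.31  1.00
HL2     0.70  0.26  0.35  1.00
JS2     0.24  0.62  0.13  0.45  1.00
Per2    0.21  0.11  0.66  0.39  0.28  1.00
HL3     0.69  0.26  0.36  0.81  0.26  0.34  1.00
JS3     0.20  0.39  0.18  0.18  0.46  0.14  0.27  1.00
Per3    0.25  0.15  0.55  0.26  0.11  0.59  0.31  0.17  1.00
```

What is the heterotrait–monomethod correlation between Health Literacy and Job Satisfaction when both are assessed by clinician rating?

Different traits, same method: r(HL1, JS1) = 0.23.

0.23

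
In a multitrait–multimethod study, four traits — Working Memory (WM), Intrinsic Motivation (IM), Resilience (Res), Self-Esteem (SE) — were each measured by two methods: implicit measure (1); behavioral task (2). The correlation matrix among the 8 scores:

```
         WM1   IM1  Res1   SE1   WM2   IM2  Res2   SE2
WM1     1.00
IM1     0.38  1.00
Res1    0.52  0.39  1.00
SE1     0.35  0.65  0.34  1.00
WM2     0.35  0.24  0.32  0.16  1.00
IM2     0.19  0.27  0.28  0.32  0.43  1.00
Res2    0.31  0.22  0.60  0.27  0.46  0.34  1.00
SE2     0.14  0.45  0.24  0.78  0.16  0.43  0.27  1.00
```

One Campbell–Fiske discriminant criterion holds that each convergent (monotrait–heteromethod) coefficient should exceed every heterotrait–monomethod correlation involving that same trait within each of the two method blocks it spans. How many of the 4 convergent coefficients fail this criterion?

2

Checking each validity diagonal entry against its comparison values:
WM (methods 1·2): 0.35 vs {0.38, 0.43, 0.52, 0.46, 0.35, 0.16} → fail.
IM (methods 1·2): 0.27 vs {0.38, 0.43, 0.39, 0.34, 0.65, 0.43} → fail.
Res (methods 1·2): 0.60 vs {0.52, 0.46, 0.39, 0.34, 0.34, 0.27} → pass.
SE (methods 1·2): 0.78 vs {0.35, 0.16, 0.65, 0.43, 0.34, 0.27} → pass.
2 of 4 fail.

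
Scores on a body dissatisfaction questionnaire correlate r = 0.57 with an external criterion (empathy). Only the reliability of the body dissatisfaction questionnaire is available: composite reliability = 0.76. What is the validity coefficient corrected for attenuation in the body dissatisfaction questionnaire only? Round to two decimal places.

0.65

Single correction: r_c = r_obs / √r_xx = 0.57 / √0.76 = 0.57 / 0.8718 ≈ 0.65.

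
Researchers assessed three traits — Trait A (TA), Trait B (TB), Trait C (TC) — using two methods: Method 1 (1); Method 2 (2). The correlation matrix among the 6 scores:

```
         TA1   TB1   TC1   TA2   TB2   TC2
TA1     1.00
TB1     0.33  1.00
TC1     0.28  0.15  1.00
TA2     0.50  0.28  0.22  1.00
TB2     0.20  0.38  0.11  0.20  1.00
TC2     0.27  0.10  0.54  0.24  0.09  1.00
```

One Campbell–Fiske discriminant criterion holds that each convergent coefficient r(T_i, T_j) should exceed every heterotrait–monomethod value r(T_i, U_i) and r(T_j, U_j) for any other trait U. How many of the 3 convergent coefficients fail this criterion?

0

Checking each validity diagonal entry against its comparison values:
TA (methods 1·2): 0.50 vs {0.33, 0.20, 0.28, 0.24} → pass.
TB (methods 1·2): 0.38 vs {0.33, 0.20, 0.15, 0.09} → pass.
TC (methods 1·2): 0.54 vs {0.28, 0.24, 0.15, 0.09} → pass.
0 of 3 fail.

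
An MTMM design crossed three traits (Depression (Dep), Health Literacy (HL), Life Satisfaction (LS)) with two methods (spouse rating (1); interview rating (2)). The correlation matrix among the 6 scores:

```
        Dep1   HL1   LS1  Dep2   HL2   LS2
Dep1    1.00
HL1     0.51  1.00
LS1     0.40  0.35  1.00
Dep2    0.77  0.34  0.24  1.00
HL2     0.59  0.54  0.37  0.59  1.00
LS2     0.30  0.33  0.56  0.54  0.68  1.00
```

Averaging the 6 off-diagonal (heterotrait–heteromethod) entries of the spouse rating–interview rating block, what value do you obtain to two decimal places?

HTHM values (method 1 × method 2): 0.59, 0.30, 0.34, 0.33, 0.24, 0.37; mean = 2.17/6 = 0.36.

0.36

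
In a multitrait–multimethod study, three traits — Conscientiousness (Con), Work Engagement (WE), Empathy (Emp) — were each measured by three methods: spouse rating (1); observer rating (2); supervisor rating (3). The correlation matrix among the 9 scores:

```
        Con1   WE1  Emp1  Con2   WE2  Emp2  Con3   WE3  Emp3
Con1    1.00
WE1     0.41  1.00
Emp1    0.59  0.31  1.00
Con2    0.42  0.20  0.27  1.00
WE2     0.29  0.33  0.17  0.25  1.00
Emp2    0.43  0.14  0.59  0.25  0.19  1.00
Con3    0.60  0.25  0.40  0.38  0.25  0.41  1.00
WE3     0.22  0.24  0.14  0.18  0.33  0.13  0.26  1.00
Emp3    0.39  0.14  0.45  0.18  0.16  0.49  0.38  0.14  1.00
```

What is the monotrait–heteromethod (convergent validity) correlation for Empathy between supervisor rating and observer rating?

0.49

Same trait (Emp), different methods: r(Emp3, Emp2) = 0.49.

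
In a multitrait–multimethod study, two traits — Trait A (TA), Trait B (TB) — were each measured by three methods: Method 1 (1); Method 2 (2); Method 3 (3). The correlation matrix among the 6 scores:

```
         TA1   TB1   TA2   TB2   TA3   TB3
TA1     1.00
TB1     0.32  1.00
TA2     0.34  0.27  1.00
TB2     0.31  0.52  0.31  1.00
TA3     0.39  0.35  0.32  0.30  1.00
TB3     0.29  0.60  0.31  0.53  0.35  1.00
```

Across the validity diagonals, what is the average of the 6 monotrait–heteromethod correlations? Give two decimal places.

0.45

Convergent values: 0.34, 0.39, 0.32, 0.52, 0.60, 0.53; mean = 2.70/6 = 0.45.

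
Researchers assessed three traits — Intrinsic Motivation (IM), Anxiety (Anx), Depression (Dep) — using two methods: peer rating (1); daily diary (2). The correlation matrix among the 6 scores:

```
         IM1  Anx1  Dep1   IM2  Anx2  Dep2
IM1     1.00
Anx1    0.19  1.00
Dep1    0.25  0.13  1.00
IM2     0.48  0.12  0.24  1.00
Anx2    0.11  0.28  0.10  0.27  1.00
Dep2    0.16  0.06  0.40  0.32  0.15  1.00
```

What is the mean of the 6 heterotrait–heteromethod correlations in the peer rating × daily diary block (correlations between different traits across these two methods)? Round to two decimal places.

0.13

HTHM values (method 1 × method 2): 0.11, 0.16, 0.12, 0.06, 0.24, 0.10; mean = 0.79/6 = 0.13.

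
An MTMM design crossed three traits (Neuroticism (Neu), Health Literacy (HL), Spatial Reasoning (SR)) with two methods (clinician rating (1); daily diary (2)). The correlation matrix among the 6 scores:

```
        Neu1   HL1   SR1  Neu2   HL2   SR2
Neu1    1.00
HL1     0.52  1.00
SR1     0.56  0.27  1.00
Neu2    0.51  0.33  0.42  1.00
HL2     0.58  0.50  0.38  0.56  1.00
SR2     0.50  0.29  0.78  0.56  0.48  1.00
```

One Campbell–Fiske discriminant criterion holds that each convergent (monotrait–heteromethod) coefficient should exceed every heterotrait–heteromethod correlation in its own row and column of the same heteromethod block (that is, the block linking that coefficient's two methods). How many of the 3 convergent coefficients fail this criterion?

Each convergent coefficient versus the relevant comparison correlations:
Neu (methods 1·2): 0.51 vs {0.58, 0.33, 0.50, 0.42} → fail.
HL (methods 1·2): 0.50 vs {0.33, 0.58, 0.29, 0.38} → fail.
SR (methods 1·2): 0.78 vs {0.42, 0.50, 0.38, 0.29} → pass.
2 of 3 fail.

2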